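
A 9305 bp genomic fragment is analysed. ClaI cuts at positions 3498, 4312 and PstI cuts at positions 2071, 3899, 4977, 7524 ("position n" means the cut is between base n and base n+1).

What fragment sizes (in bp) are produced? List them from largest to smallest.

2547, 2071, 1781, 1427, 665, 413, 401 bp

Combined cut positions (sorted): 2071, 3498, 3899, 4312, 4977, 7524.
Linear molecule, 6 cuts → 7 fragments:
  2071 − 0 = 2071 bp
  3498 − 2071 = 1427 bp
  3899 − 3498 = 401 bp
  4312 − 3899 = 413 bp
  4977 − 4312 = 665 bp
  7524 − 4977 = 2547 bp
  9305 − 7524 = 1781 bp
Sorted largest to smallest: 2547, 2071, 1781, 1427, 665, 413, 401 bp.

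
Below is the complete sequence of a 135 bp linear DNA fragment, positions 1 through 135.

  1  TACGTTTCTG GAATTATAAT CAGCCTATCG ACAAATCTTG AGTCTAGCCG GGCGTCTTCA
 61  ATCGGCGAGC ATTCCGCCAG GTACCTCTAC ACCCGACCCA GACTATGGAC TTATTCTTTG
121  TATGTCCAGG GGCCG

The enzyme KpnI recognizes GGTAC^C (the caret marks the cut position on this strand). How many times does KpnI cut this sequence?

1

GGTACC occurs starting at position 80.
KpnI cuts at 1 site.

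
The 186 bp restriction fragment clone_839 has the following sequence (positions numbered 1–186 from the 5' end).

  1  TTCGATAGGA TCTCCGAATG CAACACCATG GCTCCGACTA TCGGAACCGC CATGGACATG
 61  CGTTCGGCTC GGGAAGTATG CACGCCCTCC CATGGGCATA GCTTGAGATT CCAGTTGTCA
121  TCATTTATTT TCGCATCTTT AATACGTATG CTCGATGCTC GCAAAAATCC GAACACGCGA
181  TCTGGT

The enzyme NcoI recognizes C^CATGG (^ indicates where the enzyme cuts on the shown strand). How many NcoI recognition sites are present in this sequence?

CCATGG occurs starting at positions 26, 50, 90.
NcoI cuts at 3 sites.

3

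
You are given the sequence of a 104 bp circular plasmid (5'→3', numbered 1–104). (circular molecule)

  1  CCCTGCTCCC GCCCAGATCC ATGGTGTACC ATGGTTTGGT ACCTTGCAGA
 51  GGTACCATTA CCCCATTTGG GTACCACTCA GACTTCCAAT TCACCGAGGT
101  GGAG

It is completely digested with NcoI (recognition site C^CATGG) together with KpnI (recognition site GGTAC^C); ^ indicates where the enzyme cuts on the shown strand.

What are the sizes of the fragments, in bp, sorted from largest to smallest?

49, 19, 13, 13, 10 bp

NcoI sites (CCATGG) start at positions 19, 29.
NcoI cuts after the first base of each site, so after positions 19, 29.
KpnI sites (GGTACC) start at positions 38, 51, 70.
KpnI cuts after base 5 of each site (before the last base), so after positions 42, 55, 74.
Combined cut positions: 19, 29, 42, 55, 74.
Circular molecule, 5 cuts → 5 fragments:
  20–29 → 10 bp
  30–42 → 13 bp
  43–55 → 13 bp
  56–74 → 19 bp
  75–104 then 1–19 → 30 + 19 = 49 bp
Sorted largest to smallest: 49, 19, 13, 13, 10 bp.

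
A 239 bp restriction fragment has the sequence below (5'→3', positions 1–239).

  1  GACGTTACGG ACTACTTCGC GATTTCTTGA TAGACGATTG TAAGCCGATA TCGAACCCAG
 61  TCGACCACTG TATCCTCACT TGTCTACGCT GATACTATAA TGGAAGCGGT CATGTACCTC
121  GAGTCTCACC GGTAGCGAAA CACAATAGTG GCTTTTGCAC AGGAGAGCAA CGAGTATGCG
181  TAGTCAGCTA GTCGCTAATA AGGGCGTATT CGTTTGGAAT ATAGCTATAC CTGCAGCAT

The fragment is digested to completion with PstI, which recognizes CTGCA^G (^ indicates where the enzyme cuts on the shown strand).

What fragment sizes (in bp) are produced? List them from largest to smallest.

The PstI site (CTGCAG) starts at position 231.
PstI cuts after base 5 of each site (before the last base), so after position 235.
Linear molecule, 1 cut → 2 fragments:
  1–235 → 235 bp
  236–239 → 4 bp
Sorted largest to smallest: 235, 4 bp.

235, 4 bp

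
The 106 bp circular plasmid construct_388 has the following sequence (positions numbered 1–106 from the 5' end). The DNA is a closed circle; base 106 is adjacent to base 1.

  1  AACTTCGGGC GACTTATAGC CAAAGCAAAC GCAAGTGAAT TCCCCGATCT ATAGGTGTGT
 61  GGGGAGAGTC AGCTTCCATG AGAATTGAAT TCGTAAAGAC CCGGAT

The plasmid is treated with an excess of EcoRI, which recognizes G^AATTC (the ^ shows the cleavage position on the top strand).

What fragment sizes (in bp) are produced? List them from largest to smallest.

56, 50 bp

EcoRI sites (GAATTC) start at positions 37, 87.
EcoRI cuts after the first base of each site, so after positions 37, 87.
Circular molecule, 2 cuts → 2 fragments:
  38–87 → 50 bp
  88–106 then 1–37 → 19 + 37 = 56 bp
Sorted largest to smallest: 56, 50 bp.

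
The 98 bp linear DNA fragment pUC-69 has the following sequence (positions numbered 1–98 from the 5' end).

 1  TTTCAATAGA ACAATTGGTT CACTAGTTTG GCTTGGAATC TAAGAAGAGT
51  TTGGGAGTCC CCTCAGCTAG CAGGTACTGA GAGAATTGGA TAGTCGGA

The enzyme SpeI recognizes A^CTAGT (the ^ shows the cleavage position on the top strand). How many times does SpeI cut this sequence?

1

ACTAGT occurs starting at position 22.
SpeI cuts at 1 site.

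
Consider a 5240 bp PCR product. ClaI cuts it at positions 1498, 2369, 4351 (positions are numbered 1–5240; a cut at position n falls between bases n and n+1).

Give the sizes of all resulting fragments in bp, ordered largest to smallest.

Linear molecule, 3 cuts → 4 fragments:
  1498 − 0 = 1498 bp
  2369 − 1498 = 871 bp
  4351 − 2369 = 1982 bp
  5240 − 4351 = 889 bp
Sorted largest to smallest: 1982, 1498, 889, 871 bp.

1982, 1498, 889, 871 bp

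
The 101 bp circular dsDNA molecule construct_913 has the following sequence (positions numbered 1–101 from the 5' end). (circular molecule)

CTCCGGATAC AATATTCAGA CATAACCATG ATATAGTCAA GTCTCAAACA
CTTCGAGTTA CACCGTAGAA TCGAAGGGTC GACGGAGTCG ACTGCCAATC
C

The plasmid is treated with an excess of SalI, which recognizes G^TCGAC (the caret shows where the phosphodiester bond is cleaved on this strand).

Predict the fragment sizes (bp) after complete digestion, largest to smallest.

SalI sites (GTCGAC) start at positions 78, 87.
SalI cuts after the first base of each site, so after positions 78, 87.
Circular molecule, 2 cuts → 2 fragments:
  79–87 → 9 bp
  88–101 then 1–78 → 14 + 78 = 92 bp
Sorted largest to smallest: 92, 9 bp.

92, 9 bp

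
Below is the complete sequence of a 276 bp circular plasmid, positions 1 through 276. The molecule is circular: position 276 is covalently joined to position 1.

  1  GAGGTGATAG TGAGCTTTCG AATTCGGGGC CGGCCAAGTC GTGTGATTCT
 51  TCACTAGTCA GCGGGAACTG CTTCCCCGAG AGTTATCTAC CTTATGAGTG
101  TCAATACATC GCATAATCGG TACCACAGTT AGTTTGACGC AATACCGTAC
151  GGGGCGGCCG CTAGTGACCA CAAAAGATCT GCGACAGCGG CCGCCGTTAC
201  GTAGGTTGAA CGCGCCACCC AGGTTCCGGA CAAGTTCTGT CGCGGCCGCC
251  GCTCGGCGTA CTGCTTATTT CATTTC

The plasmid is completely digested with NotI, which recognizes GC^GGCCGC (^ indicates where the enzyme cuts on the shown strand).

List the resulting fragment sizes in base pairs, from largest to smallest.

188, 55, 33 bp

NotI sites (GCGGCCGC) start at positions 154, 187, 242.
NotI cuts after base 2 of each site, so after positions 155, 188, 243.
Circular molecule, 3 cuts → 3 fragments:
  156–188 → 33 bp
  189–243 → 55 bp
  244–276 then 1–155 → 33 + 155 = 188 bp
Sorted largest to smallest: 188, 55, 33 bp.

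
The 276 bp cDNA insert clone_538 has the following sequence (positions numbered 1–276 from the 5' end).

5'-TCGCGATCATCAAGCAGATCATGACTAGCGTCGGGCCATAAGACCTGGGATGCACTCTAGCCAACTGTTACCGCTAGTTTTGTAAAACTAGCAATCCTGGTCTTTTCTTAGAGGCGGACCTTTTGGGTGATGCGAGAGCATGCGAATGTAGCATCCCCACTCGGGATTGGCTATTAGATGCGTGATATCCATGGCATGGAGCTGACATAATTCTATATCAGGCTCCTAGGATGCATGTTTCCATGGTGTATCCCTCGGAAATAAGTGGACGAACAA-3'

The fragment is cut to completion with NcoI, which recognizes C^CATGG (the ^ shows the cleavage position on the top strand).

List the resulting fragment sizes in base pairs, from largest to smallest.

NcoI sites (CCATGG) start at positions 189, 241.
NcoI cuts after the first base of each site, so after positions 189, 241.
Linear molecule, 2 cuts → 3 fragments:
  1–189 → 189 bp
  190–241 → 52 bp
  242–276 → 35 bp
Sorted largest to smallest: 189, 52, 35 bp.

189, 52, 35 bp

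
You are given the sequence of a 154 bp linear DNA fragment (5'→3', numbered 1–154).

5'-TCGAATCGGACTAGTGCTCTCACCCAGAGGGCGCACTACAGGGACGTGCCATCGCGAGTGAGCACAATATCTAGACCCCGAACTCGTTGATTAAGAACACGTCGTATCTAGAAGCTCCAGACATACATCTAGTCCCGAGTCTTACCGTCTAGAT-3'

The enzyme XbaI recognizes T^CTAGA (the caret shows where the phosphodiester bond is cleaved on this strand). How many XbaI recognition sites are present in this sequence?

TCTAGA occurs starting at positions 70, 107, 148.
XbaI cuts at 3 sites.

3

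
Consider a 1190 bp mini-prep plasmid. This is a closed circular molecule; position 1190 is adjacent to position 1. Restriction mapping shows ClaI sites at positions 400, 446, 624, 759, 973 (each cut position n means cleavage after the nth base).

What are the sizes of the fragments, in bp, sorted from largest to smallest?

Circular molecule, 5 cuts → 5 fragments:
  446 − 400 = 46 bp
  624 − 446 = 178 bp
  759 − 624 = 135 bp
  973 − 759 = 214 bp
  wrap: 1190 − 973 + 400 = 617 bp
Sorted largest to smallest: 617, 214, 178, 135, 46 bp.

617, 214, 178, 135, 46 bp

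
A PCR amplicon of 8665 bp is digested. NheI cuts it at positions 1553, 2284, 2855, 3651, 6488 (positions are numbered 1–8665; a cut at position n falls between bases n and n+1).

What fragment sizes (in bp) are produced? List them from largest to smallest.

2837, 2177, 1553, 796, 731, 571 bp

Linear molecule, 5 cuts → 6 fragments:
  1553 − 0 = 1553 bp
  2284 − 1553 = 731 bp
  2855 − 2284 = 571 bp
  3651 − 2855 = 796 bp
  6488 − 3651 = 2837 bp
  8665 − 6488 = 2177 bp
Sorted largest to smallest: 2837, 2177, 1553, 796, 731, 571 bp.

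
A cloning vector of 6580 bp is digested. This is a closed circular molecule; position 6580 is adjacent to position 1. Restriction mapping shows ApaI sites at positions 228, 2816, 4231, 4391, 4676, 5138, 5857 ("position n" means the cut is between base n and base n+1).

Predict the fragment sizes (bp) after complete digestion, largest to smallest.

Circular molecule, 7 cuts → 7 fragments:
  2816 − 228 = 2588 bp
  4231 − 2816 = 1415 bp
  4391 − 4231 = 160 bp
  4676 − 4391 = 285 bp
  5138 − 4676 = 462 bp
  5857 − 5138 = 719 bp
  wrap: 6580 − 5857 + 228 = 951 bp
Sorted largest to smallest: 2588, 1415, 951, 719, 462, 285, 160 bp.

2588, 1415, 951, 719, 462, 285, 160 bp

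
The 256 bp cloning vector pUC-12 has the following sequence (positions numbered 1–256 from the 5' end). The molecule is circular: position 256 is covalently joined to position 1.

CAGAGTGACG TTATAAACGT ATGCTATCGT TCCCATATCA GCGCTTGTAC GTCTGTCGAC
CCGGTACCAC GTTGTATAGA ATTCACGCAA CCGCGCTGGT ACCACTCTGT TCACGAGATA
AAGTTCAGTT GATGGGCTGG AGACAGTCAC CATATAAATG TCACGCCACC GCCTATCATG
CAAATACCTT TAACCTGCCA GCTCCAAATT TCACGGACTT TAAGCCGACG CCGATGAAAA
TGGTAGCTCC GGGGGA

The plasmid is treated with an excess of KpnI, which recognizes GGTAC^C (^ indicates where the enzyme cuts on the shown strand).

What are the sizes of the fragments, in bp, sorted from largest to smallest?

221, 35 bp

KpnI sites (GGTACC) start at positions 63, 98.
KpnI cuts after base 5 of each site (before the last base), so after positions 67, 102.
Circular molecule, 2 cuts → 2 fragments:
  68–102 → 35 bp
  103–256 then 1–67 → 154 + 67 = 221 bp
Sorted largest to smallest: 221, 35 bp.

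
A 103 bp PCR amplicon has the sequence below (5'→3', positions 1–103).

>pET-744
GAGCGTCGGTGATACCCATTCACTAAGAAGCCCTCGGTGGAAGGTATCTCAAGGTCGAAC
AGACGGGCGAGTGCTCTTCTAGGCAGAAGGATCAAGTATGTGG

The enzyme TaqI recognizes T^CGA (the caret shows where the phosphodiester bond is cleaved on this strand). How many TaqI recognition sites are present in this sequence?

TCGA occurs starting at position 55.
TaqI cuts at 1 site.

1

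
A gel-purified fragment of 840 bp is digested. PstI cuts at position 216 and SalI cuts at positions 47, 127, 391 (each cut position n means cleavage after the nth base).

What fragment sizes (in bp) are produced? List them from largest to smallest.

Combined cut positions (sorted): 47, 127, 216, 391.
Linear molecule, 4 cuts → 5 fragments:
  47 − 0 = 47 bp
  127 − 47 = 80 bp
  216 − 127 = 89 bp
  391 − 216 = 175 bp
  840 − 391 = 449 bp
Sorted largest to smallest: 449, 175, 89, 80, 47 bp.

449, 175, 89, 80, 47 bp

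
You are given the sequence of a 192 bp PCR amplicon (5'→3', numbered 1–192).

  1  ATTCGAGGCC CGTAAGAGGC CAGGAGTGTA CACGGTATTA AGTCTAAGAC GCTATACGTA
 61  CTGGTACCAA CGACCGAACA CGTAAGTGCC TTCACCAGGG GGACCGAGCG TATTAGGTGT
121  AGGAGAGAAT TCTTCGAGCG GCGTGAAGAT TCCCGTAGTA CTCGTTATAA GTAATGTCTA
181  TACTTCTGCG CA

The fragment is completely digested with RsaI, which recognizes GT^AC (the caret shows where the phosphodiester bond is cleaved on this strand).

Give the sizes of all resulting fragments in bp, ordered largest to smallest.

94, 33, 30, 29, 6 bp

RsaI sites (GTAC) start at positions 28, 58, 64, 158.
RsaI cuts after base 2 of each site, so after positions 29, 59, 65, 159.
Linear molecule, 4 cuts → 5 fragments:
  1–29 → 29 bp
  30–59 → 30 bp
  60–65 → 6 bp
  66–159 → 94 bp
  160–192 → 33 bp
Sorted largest to smallest: 94, 33, 30, 29, 6 bp.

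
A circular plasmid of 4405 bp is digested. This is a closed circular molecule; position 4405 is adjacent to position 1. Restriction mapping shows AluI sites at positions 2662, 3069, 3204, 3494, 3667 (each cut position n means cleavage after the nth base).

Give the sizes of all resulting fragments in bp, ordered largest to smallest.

Circular molecule, 5 cuts → 5 fragments:
  3069 − 2662 = 407 bp
  3204 − 3069 = 135 bp
  3494 − 3204 = 290 bp
  3667 − 3494 = 173 bp
  wrap: 4405 − 3667 + 2662 = 3400 bp
Sorted largest to smallest: 3400, 407, 290, 173, 135 bp.

3400, 407, 290, 173, 135 bp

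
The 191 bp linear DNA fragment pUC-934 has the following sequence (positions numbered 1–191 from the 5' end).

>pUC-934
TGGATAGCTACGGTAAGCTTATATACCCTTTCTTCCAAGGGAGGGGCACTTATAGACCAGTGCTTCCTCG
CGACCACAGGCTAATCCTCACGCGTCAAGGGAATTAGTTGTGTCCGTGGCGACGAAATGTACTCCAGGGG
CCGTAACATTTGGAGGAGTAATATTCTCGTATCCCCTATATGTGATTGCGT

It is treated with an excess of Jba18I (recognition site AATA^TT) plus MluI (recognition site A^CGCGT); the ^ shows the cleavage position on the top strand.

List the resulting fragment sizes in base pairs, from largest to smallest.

90, 73, 28 bp

The Jba18I site (AATATT) starts at position 160.
Jba18I cuts after base 4 of each site, so after position 163.
The MluI site (ACGCGT) starts at position 90.
MluI cuts after the first base of each site, so after position 90.
Combined cut positions: 90, 163.
Linear molecule, 2 cuts → 3 fragments:
  1–90 → 90 bp
  91–163 → 73 bp
  164–191 → 28 bp
Sorted largest to smallest: 90, 73, 28 bp.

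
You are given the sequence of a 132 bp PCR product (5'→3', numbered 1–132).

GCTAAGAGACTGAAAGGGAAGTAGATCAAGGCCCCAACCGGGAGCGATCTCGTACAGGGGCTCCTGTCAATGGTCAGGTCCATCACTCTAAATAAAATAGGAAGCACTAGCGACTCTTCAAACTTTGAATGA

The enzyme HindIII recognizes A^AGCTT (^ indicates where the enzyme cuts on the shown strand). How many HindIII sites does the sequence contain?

0

No occurrence of AAGCTT is present in the sequence.
HindIII does not cut: 0 sites.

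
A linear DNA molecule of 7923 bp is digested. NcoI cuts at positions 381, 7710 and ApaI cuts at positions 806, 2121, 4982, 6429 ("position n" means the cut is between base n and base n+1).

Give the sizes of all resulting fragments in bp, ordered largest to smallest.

2861, 1447, 1315, 1281, 425, 381, 213 bp

Combined cut positions (sorted): 381, 806, 2121, 4982, 6429, 7710.
Linear molecule, 6 cuts → 7 fragments:
  381 − 0 = 381 bp
  806 − 381 = 425 bp
  2121 − 806 = 1315 bp
  4982 − 2121 = 2861 bp
  6429 − 4982 = 1447 bp
  7710 − 6429 = 1281 bp
  7923 − 7710 = 213 bp
Sorted largest to smallest: 2861, 1447, 1315, 1281, 425, 381, 213 bp.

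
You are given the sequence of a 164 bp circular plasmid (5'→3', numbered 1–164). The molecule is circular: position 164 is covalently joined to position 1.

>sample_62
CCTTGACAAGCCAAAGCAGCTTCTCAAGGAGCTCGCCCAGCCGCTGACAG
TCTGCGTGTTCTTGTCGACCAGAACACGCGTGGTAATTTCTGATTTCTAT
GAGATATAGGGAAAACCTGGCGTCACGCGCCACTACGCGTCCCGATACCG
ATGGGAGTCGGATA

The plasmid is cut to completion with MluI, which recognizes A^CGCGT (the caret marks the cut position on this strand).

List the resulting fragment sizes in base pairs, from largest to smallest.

105, 59 bp

MluI sites (ACGCGT) start at positions 76, 135.
MluI cuts after the first base of each site, so after positions 76, 135.
Circular molecule, 2 cuts → 2 fragments:
  77–135 → 59 bp
  136–164 then 1–76 → 29 + 76 = 105 bp
Sorted largest to smallest: 105, 59 bp.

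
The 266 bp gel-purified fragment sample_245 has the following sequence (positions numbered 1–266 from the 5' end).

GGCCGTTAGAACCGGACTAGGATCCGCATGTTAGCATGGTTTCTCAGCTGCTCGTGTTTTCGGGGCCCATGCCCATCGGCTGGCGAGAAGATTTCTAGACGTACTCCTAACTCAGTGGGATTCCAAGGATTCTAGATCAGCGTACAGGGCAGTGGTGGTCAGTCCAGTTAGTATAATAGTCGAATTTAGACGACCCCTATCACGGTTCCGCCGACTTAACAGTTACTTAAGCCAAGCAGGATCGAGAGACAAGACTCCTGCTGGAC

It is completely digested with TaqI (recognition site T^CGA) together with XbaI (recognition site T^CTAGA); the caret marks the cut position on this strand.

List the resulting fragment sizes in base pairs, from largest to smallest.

TaqI sites (TCGA) start at positions 180, 242.
TaqI cuts after the first base of each site, so after positions 180, 242.
XbaI sites (TCTAGA) start at positions 94, 131.
XbaI cuts after the first base of each site, so after positions 94, 131.
Combined cut positions: 94, 131, 180, 242.
Linear molecule, 4 cuts → 5 fragments:
  1–94 → 94 bp
  95–131 → 37 bp
  132–180 → 49 bp
  181–242 → 62 bp
  243–266 → 24 bp
Sorted largest to smallest: 94, 62, 49, 37, 24 bp.

94, 62, 49, 37, 24 bp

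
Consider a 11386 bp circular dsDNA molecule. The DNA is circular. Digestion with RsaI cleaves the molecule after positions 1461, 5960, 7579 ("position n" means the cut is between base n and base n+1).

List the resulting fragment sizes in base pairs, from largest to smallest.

Circular molecule, 3 cuts → 3 fragments:
  5960 − 1461 = 4499 bp
  7579 − 5960 = 1619 bp
  wrap: 11386 − 7579 + 1461 = 5268 bp
Sorted largest to smallest: 5268, 4499, 1619 bp.

5268, 4499, 1619 bp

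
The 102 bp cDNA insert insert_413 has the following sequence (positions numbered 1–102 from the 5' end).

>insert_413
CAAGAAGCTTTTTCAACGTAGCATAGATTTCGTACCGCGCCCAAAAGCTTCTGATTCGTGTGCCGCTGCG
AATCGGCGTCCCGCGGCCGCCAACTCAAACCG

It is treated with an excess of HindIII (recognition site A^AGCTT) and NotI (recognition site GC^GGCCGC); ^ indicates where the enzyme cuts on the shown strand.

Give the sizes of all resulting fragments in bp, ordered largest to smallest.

40, 39, 18, 5 bp

HindIII sites (AAGCTT) start at positions 5, 45.
HindIII cuts after the first base of each site, so after positions 5, 45.
The NotI site (GCGGCCGC) starts at position 83.
NotI cuts after base 2 of each site, so after position 84.
Combined cut positions: 5, 45, 84.
Linear molecule, 3 cuts → 4 fragments:
  1–5 → 5 bp
  6–45 → 40 bp
  46–84 → 39 bp
  85–102 → 18 bp
Sorted largest to smallest: 40, 39, 18, 5 bp.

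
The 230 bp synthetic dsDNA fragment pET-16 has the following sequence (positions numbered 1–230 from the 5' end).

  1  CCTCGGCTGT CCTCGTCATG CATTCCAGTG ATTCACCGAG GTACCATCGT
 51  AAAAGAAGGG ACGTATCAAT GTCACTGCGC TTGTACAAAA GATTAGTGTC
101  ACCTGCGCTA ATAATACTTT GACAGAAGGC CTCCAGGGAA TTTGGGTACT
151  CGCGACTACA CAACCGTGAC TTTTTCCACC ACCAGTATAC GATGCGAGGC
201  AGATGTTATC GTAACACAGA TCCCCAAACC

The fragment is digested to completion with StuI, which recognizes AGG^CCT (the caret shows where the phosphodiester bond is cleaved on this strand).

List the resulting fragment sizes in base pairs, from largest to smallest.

129, 101 bp

The StuI site (AGGCCT) starts at position 127.
StuI cuts after base 3 of each site, so after position 129.
Linear molecule, 1 cut → 2 fragments:
  1–129 → 129 bp
  130–230 → 101 bp
Sorted largest to smallest: 129, 101 bp.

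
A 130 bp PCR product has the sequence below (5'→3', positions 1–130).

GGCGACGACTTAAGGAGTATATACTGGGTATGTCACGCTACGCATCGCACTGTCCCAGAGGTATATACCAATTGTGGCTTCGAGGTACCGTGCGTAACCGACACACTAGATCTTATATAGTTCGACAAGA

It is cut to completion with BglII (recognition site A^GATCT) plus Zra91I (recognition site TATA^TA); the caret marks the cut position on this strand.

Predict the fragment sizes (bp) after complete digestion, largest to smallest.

The BglII site (AGATCT) starts at position 108.
BglII cuts after the first base of each site, so after position 108.
Zra91I sites (TATATA) start at positions 18, 62, 114.
Zra91I cuts after base 4 of each site, so after positions 21, 65, 117.
Combined cut positions: 21, 65, 108, 117.
Linear molecule, 4 cuts → 5 fragments:
  1–21 → 21 bp
  22–65 → 44 bp
  66–108 → 43 bp
  109–117 → 9 bp
  118–130 → 13 bp
Sorted largest to smallest: 44, 43, 21, 13, 9 bp.

44, 43, 21, 13, 9 bp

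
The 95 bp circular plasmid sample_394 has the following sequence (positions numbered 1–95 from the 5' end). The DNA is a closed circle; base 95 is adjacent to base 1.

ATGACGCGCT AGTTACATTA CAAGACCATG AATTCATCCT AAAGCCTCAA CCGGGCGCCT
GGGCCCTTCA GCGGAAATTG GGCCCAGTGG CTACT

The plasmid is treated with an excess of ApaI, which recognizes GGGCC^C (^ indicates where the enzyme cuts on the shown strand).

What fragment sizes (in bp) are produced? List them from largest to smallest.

76, 19 bp

ApaI sites (GGGCCC) start at positions 61, 80.
ApaI cuts after base 5 of each site (before the last base), so after positions 65, 84.
Circular molecule, 2 cuts → 2 fragments:
  66–84 → 19 bp
  85–95 then 1–65 → 11 + 65 = 76 bp
Sorted largest to smallest: 76, 19 bp.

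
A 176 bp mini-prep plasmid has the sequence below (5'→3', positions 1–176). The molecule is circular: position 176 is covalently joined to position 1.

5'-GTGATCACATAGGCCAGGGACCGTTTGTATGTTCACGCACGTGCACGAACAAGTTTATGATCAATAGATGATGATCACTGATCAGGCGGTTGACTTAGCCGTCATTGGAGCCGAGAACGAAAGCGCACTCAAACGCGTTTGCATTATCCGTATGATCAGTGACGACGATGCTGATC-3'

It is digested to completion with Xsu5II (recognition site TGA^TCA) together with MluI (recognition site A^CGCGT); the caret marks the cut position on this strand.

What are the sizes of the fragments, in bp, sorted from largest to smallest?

56, 52, 25, 22, 14, 7 bp

Xsu5II sites (TGATCA) start at positions 2, 58, 72, 79, 153.
Xsu5II cuts after base 3 of each site, so after positions 4, 60, 74, 81, 155.
The MluI site (ACGCGT) starts at position 133.
MluI cuts after the first base of each site, so after position 133.
Combined cut positions: 4, 60, 74, 81, 133, 155.
Circular molecule, 6 cuts → 6 fragments:
  5–60 → 56 bp
  61–74 → 14 bp
  75–81 → 7 bp
  82–133 → 52 bp
  134–155 → 22 bp
  156–176 then 1–4 → 21 + 4 = 25 bp
Sorted largest to smallest: 56, 52, 25, 22, 14, 7 bp.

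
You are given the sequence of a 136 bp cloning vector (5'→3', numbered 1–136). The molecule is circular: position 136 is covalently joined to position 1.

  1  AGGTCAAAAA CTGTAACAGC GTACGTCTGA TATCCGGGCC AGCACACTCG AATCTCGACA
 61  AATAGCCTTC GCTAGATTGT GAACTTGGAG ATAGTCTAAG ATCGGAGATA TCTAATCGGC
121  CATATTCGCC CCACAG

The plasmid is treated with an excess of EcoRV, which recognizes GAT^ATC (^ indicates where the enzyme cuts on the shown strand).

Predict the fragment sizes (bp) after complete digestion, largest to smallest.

EcoRV sites (GATATC) start at positions 29, 107.
EcoRV cuts after base 3 of each site, so after positions 31, 109.
Circular molecule, 2 cuts → 2 fragments:
  32–109 → 78 bp
  110–136 then 1–31 → 27 + 31 = 58 bp
Sorted largest to smallest: 78, 58 bp.

78, 58 bp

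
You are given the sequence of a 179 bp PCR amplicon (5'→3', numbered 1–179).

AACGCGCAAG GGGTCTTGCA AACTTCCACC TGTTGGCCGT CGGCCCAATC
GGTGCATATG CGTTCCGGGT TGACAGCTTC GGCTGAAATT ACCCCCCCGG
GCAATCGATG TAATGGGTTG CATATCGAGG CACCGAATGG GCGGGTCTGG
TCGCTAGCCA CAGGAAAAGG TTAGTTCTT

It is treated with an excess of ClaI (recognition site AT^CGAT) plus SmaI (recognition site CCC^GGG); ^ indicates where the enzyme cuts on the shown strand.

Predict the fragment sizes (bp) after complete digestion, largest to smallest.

98, 74, 7 bp

The ClaI site (ATCGAT) starts at position 104.
ClaI cuts after base 2 of each site, so after position 105.
The SmaI site (CCCGGG) starts at position 96.
SmaI cuts after base 3 of each site, so after position 98.
Combined cut positions: 98, 105.
Linear molecule, 2 cuts → 3 fragments:
  1–98 → 98 bp
  99–105 → 7 bp
  106–179 → 74 bp
Sorted largest to smallest: 98, 74, 7 bp.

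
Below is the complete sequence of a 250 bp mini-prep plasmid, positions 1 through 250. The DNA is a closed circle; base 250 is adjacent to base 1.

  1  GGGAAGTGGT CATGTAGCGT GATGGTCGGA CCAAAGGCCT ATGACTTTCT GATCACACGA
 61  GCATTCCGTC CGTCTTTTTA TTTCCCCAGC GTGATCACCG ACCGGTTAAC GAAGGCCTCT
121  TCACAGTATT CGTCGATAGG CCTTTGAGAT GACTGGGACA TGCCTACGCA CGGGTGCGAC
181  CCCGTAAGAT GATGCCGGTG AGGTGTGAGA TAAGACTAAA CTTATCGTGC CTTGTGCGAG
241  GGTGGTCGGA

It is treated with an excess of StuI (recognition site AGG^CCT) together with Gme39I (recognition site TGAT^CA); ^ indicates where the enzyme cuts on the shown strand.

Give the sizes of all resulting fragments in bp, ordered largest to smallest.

147, 42, 25, 20, 16 bp

StuI sites (AGGCCT) start at positions 35, 113, 138.
StuI cuts after base 3 of each site, so after positions 37, 115, 140.
Gme39I sites (TGATCA) start at positions 50, 92.
Gme39I cuts after base 4 of each site, so after positions 53, 95.
Combined cut positions: 37, 53, 95, 115, 140.
Circular molecule, 5 cuts → 5 fragments:
  38–53 → 16 bp
  54–95 → 42 bp
  96–115 → 20 bp
  116–140 → 25 bp
  141–250 then 1–37 → 110 + 37 = 147 bp
Sorted largest to smallest: 147, 42, 25, 20, 16 bp.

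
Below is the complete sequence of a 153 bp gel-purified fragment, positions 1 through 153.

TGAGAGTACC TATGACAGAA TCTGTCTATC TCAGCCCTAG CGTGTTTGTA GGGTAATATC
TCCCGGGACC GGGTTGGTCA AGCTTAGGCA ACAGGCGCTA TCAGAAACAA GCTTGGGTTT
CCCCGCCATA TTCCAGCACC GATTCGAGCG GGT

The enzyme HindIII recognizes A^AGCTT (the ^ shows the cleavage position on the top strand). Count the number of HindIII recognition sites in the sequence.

2

AAGCTT occurs starting at positions 80, 109.
HindIII cuts at 2 sites.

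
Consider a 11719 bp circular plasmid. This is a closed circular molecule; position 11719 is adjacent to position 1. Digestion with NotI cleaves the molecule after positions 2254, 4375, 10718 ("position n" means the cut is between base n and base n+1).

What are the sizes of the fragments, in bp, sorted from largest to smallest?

Circular molecule, 3 cuts → 3 fragments:
  4375 − 2254 = 2121 bp
  10718 − 4375 = 6343 bp
  wrap: 11719 − 10718 + 2254 = 3255 bp
Sorted largest to smallest: 6343, 3255, 2121 bp.

6343, 3255, 2121 bp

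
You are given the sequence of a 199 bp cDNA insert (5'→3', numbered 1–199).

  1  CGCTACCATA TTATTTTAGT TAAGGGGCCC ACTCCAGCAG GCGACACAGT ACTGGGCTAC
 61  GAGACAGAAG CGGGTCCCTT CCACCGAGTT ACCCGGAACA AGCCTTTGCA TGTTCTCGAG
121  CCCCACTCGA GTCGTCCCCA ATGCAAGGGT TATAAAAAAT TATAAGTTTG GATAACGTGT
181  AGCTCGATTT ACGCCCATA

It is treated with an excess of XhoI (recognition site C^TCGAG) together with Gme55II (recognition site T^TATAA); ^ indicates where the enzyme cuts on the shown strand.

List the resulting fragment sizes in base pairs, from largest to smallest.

XhoI sites (CTCGAG) start at positions 115, 126.
XhoI cuts after the first base of each site, so after positions 115, 126.
Gme55II sites (TTATAA) start at positions 150, 160.
Gme55II cuts after the first base of each site, so after positions 150, 160.
Combined cut positions: 115, 126, 150, 160.
Linear molecule, 4 cuts → 5 fragments:
  1–115 → 115 bp
  116–126 → 11 bp
  127–150 → 24 bp
  151–160 → 10 bp
  161–199 → 39 bp
Sorted largest to smallest: 115, 39, 24, 11, 10 bp.

115, 39, 24, 11, 10 bp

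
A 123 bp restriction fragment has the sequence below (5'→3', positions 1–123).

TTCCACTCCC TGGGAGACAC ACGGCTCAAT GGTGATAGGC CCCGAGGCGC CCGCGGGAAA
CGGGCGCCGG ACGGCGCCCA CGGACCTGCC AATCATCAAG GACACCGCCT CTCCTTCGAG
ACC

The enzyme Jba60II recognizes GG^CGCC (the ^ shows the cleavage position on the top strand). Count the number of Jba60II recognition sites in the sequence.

3

GGCGCC occurs starting at positions 46, 63, 73.
Jba60II cuts at 3 sites.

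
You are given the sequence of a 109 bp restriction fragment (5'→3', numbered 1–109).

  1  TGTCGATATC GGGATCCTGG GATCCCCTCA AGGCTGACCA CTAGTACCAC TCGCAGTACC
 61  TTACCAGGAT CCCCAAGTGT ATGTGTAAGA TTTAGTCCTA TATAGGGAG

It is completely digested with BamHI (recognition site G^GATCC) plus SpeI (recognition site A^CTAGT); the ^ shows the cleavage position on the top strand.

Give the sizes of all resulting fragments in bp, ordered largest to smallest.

BamHI sites (GGATCC) start at positions 12, 20, 67.
BamHI cuts after the first base of each site, so after positions 12, 20, 67.
The SpeI site (ACTAGT) starts at position 40.
SpeI cuts after the first base of each site, so after position 40.
Combined cut positions: 12, 20, 40, 67.
Linear molecule, 4 cuts → 5 fragments:
  1–12 → 12 bp
  13–20 → 8 bp
  21–40 → 20 bp
  41–67 → 27 bp
  68–109 → 42 bp
Sorted largest to smallest: 42, 27, 20, 12, 8 bp.

42, 27, 20, 12, 8 bp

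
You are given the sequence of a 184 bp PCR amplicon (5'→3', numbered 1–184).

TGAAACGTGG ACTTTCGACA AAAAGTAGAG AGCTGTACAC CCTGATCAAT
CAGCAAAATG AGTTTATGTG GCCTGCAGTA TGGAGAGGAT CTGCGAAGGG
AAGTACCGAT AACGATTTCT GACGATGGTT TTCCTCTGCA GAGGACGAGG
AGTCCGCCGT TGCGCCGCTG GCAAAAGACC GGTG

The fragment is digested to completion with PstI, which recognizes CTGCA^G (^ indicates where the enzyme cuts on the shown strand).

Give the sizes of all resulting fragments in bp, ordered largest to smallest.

77, 63, 44 bp

PstI sites (CTGCAG) start at positions 73, 136.
PstI cuts after base 5 of each site (before the last base), so after positions 77, 140.
Linear molecule, 2 cuts → 3 fragments:
  1–77 → 77 bp
  78–140 → 63 bp
  141–184 → 44 bp
Sorted largest to smallest: 77, 63, 44 bp.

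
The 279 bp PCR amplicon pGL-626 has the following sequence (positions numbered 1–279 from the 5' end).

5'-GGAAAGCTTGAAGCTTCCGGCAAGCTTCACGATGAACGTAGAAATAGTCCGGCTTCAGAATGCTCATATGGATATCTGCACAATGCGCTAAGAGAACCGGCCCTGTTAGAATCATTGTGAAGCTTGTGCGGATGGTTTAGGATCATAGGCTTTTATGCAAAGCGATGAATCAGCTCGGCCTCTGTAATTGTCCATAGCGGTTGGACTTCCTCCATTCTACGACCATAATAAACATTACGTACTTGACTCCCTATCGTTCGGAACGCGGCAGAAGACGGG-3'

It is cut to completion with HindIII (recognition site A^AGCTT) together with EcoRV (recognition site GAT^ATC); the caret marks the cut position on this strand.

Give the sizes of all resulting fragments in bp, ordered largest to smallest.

159, 51, 47, 11, 7, 4 bp

HindIII sites (AAGCTT) start at positions 4, 11, 22, 120.
HindIII cuts after the first base of each site, so after positions 4, 11, 22, 120.
The EcoRV site (GATATC) starts at position 71.
EcoRV cuts after base 3 of each site, so after position 73.
Combined cut positions: 4, 11, 22, 73, 120.
Linear molecule, 5 cuts → 6 fragments:
  1–4 → 4 bp
  5–11 → 7 bp
  12–22 → 11 bp
  23–73 → 51 bp
  74–120 → 47 bp
  121–279 → 159 bp
Sorted largest to smallest: 159, 51, 47, 11, 7, 4 bp.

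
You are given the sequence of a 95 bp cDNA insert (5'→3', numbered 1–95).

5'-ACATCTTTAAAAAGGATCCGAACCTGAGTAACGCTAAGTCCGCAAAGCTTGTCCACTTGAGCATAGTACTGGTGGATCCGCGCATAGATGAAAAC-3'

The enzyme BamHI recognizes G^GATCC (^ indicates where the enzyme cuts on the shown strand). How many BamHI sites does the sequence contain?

2

GGATCC occurs starting at positions 14, 74.
BamHI cuts at 2 sites.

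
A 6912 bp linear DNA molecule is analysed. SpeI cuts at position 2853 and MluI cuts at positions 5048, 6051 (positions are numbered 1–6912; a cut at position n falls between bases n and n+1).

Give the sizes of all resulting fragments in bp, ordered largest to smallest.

2853, 2195, 1003, 861 bp

Combined cut positions (sorted): 2853, 5048, 6051.
Linear molecule, 3 cuts → 4 fragments:
  2853 − 0 = 2853 bp
  5048 − 2853 = 2195 bp
  6051 − 5048 = 1003 bp
  6912 − 6051 = 861 bp
Sorted largest to smallest: 2853, 2195, 1003, 861 bp.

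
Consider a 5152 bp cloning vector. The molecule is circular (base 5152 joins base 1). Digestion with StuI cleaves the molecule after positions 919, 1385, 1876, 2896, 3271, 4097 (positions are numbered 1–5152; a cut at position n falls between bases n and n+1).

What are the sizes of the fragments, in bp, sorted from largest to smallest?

Circular molecule, 6 cuts → 6 fragments:
  1385 − 919 = 466 bp
  1876 − 1385 = 491 bp
  2896 − 1876 = 1020 bp
  3271 − 2896 = 375 bp
  4097 − 3271 = 826 bp
  wrap: 5152 − 4097 + 919 = 1974 bp
Sorted largest to smallest: 1974, 1020, 826, 491, 466, 375 bp.

1974, 1020, 826, 491, 466, 375 bp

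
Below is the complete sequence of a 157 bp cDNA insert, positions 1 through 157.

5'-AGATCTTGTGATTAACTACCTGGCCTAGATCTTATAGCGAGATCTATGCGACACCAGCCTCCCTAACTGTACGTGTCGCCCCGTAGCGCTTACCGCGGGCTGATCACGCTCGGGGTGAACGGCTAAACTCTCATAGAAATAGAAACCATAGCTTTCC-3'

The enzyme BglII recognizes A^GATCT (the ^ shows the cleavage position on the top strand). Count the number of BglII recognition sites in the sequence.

3

AGATCT occurs starting at positions 1, 27, 40.
BglII cuts at 3 sites.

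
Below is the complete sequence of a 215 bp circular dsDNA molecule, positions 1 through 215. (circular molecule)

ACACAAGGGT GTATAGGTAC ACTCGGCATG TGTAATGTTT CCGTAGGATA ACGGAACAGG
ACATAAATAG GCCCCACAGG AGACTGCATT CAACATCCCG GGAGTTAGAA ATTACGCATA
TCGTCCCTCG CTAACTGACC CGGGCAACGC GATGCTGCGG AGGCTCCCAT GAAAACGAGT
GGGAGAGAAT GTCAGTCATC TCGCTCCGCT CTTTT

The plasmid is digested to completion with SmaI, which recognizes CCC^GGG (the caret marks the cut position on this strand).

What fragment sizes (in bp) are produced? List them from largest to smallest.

173, 42 bp

SmaI sites (CCCGGG) start at positions 97, 139.
SmaI cuts after base 3 of each site, so after positions 99, 141.
Circular molecule, 2 cuts → 2 fragments:
  100–141 → 42 bp
  142–215 then 1–99 → 74 + 99 = 173 bp
Sorted largest to smallest: 173, 42 bp.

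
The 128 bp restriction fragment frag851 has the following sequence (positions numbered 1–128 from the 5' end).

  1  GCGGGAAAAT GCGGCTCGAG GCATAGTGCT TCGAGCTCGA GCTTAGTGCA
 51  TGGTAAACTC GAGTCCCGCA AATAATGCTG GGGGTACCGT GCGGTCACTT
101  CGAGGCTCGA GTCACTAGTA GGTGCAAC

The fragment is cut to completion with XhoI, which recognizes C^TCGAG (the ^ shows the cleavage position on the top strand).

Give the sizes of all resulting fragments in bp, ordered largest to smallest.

XhoI sites (CTCGAG) start at positions 15, 36, 58, 106.
XhoI cuts after the first base of each site, so after positions 15, 36, 58, 106.
Linear molecule, 4 cuts → 5 fragments:
  1–15 → 15 bp
  16–36 → 21 bp
  37–58 → 22 bp
  59–106 → 48 bp
  107–128 → 22 bp
Sorted largest to smallest: 48, 22, 22, 21, 15 bp.

48, 22, 22, 21, 15 bp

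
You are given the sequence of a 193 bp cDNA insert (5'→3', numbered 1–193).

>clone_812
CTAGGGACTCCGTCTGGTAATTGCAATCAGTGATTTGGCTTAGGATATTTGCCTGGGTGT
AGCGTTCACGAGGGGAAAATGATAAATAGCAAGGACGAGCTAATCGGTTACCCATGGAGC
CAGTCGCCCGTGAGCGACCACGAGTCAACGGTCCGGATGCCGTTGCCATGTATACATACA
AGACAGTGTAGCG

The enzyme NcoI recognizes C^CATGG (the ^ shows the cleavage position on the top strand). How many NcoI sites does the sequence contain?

1

CCATGG occurs starting at position 112.
NcoI cuts at 1 site.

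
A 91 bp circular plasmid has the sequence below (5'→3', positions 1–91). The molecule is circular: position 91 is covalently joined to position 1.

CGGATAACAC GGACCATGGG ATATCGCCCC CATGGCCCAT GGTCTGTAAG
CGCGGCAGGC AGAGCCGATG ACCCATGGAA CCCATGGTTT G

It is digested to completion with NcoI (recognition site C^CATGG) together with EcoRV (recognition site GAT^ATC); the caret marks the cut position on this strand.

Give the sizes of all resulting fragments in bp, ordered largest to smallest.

NcoI sites (CCATGG) start at positions 14, 30, 37, 73, 82.
NcoI cuts after the first base of each site, so after positions 14, 30, 37, 73, 82.
The EcoRV site (GATATC) starts at position 20.
EcoRV cuts after base 3 of each site, so after position 22.
Combined cut positions: 14, 22, 30, 37, 73, 82.
Circular molecule, 6 cuts → 6 fragments:
  15–22 → 8 bp
  23–30 → 8 bp
  31–37 → 7 bp
  38–73 → 36 bp
  74–82 → 9 bp
  83–91 then 1–14 → 9 + 14 = 23 bp
Sorted largest to smallest: 36, 23, 9, 8, 8, 7 bp.

36, 23, 9, 8, 8, 7 bp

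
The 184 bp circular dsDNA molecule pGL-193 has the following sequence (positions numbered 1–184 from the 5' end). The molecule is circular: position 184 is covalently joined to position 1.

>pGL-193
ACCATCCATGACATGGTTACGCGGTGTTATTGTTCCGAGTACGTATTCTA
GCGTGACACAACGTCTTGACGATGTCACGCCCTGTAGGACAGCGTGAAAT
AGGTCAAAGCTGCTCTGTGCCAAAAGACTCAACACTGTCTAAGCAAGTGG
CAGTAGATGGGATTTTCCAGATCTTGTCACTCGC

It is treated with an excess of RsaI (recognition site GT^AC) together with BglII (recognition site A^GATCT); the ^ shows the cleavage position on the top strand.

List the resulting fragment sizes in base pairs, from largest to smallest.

129, 55 bp

The RsaI site (GTAC) starts at position 39.
RsaI cuts after base 2 of each site, so after position 40.
The BglII site (AGATCT) starts at position 169.
BglII cuts after the first base of each site, so after position 169.
Combined cut positions: 40, 169.
Circular molecule, 2 cuts → 2 fragments:
  41–169 → 129 bp
  170–184 then 1–40 → 15 + 40 = 55 bp
Sorted largest to smallest: 129, 55 bp.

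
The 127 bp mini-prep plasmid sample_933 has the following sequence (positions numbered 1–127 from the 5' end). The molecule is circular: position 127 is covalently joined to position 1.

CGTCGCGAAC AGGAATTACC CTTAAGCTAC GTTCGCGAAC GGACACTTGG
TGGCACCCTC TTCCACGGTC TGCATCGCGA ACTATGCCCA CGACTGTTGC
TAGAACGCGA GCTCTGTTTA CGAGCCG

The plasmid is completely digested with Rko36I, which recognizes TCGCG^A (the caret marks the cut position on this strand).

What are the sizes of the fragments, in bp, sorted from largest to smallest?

Rko36I sites (TCGCGA) start at positions 3, 33, 75.
Rko36I cuts after base 5 of each site (before the last base), so after positions 7, 37, 79.
Circular molecule, 3 cuts → 3 fragments:
  8–37 → 30 bp
  38–79 → 42 bp
  80–127 then 1–7 → 48 + 7 = 55 bp
Sorted largest to smallest: 55, 42, 30 bp.

55, 42, 30 bp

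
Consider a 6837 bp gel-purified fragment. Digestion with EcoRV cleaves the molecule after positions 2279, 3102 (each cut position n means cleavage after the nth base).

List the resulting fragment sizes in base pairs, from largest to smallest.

3735, 2279, 823 bp

Linear molecule, 2 cuts → 3 fragments:
  2279 − 0 = 2279 bp
  3102 − 2279 = 823 bp
  6837 − 3102 = 3735 bp
Sorted largest to smallest: 3735, 2279, 823 bp.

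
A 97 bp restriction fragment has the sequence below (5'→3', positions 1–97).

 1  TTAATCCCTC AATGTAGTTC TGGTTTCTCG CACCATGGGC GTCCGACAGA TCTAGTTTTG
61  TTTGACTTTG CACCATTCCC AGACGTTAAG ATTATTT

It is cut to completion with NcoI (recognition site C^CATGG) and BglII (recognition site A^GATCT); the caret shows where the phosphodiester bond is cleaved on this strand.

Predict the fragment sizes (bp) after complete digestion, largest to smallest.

The NcoI site (CCATGG) starts at position 33.
NcoI cuts after the first base of each site, so after position 33.
The BglII site (AGATCT) starts at position 48.
BglII cuts after the first base of each site, so after position 48.
Combined cut positions: 33, 48.
Linear molecule, 2 cuts → 3 fragments:
  1–33 → 33 bp
  34–48 → 15 bp
  49–97 → 49 bp
Sorted largest to smallest: 49, 33, 15 bp.

49, 33, 15 bp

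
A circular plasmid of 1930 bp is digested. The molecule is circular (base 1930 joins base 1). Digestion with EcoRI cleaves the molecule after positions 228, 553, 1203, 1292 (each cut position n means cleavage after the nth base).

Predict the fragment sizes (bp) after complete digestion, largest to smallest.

866, 650, 325, 89 bp

Circular molecule, 4 cuts → 4 fragments:
  553 − 228 = 325 bp
  1203 − 553 = 650 bp
  1292 − 1203 = 89 bp
  wrap: 1930 − 1292 + 228 = 866 bp
Sorted largest to smallest: 866, 650, 325, 89 bp.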